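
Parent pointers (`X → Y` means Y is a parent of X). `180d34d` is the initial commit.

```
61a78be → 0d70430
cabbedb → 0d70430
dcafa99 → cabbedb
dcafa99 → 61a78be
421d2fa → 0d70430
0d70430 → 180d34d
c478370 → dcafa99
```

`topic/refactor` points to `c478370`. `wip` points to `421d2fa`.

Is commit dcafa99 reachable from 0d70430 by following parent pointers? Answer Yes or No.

No

Ancestors of 0d70430: {0d70430, 180d34d}.
dcafa99 is not in that set, so it is not an ancestor of 0d70430.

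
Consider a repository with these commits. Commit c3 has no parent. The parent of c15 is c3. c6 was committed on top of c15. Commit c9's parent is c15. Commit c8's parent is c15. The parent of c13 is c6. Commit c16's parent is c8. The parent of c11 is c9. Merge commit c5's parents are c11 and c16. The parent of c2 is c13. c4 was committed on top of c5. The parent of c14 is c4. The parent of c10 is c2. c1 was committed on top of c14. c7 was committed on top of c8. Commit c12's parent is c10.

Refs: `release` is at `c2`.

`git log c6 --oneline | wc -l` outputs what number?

3

Walking parent pointers from c6: reachable set = {c15, c3, c6}.
That is 3 commits.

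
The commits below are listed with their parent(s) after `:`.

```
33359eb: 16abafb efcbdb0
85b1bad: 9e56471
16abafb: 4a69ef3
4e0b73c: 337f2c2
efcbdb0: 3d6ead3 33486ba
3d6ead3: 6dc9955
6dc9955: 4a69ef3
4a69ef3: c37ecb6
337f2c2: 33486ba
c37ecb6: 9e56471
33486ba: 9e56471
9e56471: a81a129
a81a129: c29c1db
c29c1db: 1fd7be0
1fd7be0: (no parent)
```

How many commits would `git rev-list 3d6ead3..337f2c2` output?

Reachable from 337f2c2: {1fd7be0, 33486ba, 337f2c2, 9e56471, a81a129, c29c1db}.
Reachable from 3d6ead3: {1fd7be0, 3d6ead3, 4a69ef3, 6dc9955, 9e56471, a81a129, c29c1db, c37ecb6}.
In 337f2c2's history but not 3d6ead3's: {33486ba, 337f2c2} — 2 commits.

2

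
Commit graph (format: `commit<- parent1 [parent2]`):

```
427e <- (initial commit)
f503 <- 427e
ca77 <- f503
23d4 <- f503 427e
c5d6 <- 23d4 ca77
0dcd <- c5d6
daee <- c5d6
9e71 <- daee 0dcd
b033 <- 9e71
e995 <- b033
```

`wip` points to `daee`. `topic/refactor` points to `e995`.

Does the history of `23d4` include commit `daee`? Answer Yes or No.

Ancestors of 23d4: {23d4, 427e, f503}.
daee is not in that set, so it is not an ancestor of 23d4.

No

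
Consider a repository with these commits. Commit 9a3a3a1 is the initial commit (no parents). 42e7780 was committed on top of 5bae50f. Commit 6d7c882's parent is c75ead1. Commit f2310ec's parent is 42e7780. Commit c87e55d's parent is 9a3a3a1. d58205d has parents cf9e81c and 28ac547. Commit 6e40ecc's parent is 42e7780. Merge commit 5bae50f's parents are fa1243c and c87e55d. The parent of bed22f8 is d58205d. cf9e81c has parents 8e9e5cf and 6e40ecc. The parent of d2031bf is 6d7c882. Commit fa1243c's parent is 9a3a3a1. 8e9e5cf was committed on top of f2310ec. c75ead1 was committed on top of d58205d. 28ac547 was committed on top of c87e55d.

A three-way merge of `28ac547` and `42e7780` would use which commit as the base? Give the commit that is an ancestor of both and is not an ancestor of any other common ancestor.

c87e55d

Ancestors of 28ac547: {28ac547, 9a3a3a1, c87e55d}.
Ancestors of 42e7780: {42e7780, 5bae50f, 9a3a3a1, c87e55d, fa1243c}.
Common ancestors: {9a3a3a1, c87e55d}.
Among these, c87e55d is not an ancestor of any other common ancestor — it is the merge base.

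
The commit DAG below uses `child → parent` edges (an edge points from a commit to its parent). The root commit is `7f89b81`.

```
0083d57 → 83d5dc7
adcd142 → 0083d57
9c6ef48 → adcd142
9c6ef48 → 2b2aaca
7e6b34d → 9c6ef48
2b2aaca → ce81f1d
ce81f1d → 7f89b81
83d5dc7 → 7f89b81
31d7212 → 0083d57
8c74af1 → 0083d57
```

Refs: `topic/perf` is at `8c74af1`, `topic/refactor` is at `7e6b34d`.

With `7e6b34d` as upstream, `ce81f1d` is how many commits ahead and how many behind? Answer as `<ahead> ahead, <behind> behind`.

Reachable from ce81f1d: {7f89b81, ce81f1d}.
Reachable from 7e6b34d: {0083d57, 2b2aaca, 7e6b34d, 7f89b81, 83d5dc7, 9c6ef48, adcd142, ce81f1d}.
Only in ce81f1d's history (ahead): {} — 0.
Only in 7e6b34d's history (behind): {0083d57, 2b2aaca, 7e6b34d, 83d5dc7, 9c6ef48, adcd142} — 6.

0 ahead, 6 behind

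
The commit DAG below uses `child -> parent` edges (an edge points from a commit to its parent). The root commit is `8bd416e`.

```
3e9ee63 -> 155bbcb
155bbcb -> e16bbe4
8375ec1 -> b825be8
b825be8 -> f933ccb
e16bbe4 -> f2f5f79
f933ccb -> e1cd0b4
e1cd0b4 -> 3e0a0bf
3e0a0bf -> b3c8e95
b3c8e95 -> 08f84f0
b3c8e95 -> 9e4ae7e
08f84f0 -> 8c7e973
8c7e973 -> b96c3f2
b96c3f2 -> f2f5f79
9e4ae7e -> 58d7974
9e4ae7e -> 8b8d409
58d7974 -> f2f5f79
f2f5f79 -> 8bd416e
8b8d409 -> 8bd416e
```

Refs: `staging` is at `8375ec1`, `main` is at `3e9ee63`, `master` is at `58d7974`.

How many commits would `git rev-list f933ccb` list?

Walking parent pointers from f933ccb: reachable set = {08f84f0, 3e0a0bf, 58d7974, 8b8d409, 8bd416e, 8c7e973, 9e4ae7e, b3c8e95, b96c3f2, e1cd0b4, f2f5f79, f933ccb}.
That is 12 commits.

12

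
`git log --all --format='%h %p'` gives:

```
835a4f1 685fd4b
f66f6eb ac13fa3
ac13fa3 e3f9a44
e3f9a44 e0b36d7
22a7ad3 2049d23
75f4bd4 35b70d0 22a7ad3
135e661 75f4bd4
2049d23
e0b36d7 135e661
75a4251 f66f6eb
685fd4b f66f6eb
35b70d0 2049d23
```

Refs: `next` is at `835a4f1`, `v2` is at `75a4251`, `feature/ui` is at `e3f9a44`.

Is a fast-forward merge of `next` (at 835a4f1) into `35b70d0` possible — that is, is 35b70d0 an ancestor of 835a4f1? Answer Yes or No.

Yes

A fast-forward from 35b70d0 to 835a4f1 is possible iff 35b70d0 is an ancestor of 835a4f1.
Ancestors of 835a4f1: {135e661, 2049d23, 22a7ad3, 35b70d0, 685fd4b, 75f4bd4, 835a4f1, ac13fa3, e0b36d7, e3f9a44, f66f6eb}.
35b70d0 is among them, so fast-forward is possible.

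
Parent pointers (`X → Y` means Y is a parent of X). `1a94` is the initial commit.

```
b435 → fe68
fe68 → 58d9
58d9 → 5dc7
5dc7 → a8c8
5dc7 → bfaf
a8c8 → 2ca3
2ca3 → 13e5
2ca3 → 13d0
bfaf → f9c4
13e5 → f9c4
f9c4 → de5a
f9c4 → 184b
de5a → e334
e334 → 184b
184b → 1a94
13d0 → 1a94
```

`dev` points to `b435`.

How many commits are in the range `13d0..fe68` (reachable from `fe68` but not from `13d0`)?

Reachable from fe68: {13d0, 13e5, 184b, 1a94, 2ca3, 58d9, 5dc7, a8c8, bfaf, de5a, e334, f9c4, fe68}.
Reachable from 13d0: {13d0, 1a94}.
In fe68's history but not 13d0's: {13e5, 184b, 2ca3, 58d9, 5dc7, a8c8, bfaf, de5a, e334, f9c4, fe68} — 11 commits.

11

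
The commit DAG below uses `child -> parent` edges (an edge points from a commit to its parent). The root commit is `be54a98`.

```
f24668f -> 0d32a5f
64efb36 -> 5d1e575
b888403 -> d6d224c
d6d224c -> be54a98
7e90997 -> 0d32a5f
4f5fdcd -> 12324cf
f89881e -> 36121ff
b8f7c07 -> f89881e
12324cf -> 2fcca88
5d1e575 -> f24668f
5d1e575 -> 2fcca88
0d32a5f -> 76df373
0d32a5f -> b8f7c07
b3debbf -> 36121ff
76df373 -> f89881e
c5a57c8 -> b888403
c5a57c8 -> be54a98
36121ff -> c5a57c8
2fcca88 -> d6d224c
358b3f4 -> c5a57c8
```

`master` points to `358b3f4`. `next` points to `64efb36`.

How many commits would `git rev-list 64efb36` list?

13

Walking parent pointers from 64efb36: reachable set = {0d32a5f, 2fcca88, 36121ff, 5d1e575, 64efb36, 76df373, b888403, b8f7c07, be54a98, c5a57c8, d6d224c, f24668f, f89881e}.
That is 13 commits.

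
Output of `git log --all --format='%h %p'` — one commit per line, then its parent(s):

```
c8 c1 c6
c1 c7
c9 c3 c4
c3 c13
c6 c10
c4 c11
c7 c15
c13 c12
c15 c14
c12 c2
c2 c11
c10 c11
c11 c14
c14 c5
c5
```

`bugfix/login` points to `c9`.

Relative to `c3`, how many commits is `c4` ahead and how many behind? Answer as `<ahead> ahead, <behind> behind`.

1 ahead, 4 behind

Reachable from c4: {c11, c14, c4, c5}.
Reachable from c3: {c11, c12, c13, c14, c2, c3, c5}.
Only in c4's history (ahead): {c4} — 1.
Only in c3's history (behind): {c12, c13, c2, c3} — 4.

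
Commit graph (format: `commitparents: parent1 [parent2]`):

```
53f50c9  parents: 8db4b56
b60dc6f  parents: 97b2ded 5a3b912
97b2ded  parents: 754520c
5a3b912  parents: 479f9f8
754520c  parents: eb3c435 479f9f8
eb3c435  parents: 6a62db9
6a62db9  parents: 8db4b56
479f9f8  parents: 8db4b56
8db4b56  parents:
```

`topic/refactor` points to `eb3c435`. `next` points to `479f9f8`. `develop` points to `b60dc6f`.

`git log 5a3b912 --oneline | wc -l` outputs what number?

Walking parent pointers from 5a3b912: reachable set = {479f9f8, 5a3b912, 8db4b56}.
That is 3 commits.

3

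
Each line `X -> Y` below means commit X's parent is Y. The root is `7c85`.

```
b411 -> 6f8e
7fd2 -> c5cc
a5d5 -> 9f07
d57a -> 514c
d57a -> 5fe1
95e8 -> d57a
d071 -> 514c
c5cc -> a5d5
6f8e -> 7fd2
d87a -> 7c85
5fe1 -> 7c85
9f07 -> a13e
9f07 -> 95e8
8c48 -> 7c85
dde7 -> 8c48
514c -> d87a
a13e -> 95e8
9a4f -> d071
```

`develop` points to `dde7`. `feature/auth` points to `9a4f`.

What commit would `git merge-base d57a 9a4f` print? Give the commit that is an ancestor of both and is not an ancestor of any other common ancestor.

Ancestors of d57a: {514c, 5fe1, 7c85, d57a, d87a}.
Ancestors of 9a4f: {514c, 7c85, 9a4f, d071, d87a}.
Common ancestors: {514c, 7c85, d87a}.
Among these, 514c is not an ancestor of any other common ancestor — it is the merge base.

514c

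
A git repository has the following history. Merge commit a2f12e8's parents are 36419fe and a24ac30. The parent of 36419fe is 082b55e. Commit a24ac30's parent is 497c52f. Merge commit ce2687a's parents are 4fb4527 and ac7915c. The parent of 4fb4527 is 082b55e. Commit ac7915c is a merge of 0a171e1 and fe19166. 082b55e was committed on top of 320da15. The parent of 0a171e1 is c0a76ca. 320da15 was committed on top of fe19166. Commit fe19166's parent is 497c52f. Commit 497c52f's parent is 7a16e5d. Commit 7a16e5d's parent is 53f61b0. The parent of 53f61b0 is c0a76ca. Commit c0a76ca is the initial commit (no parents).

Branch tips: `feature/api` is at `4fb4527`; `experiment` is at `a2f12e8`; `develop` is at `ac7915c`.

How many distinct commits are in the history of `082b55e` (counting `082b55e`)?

Walking parent pointers from 082b55e: reachable set = {082b55e, 320da15, 497c52f, 53f61b0, 7a16e5d, c0a76ca, fe19166}.
That is 7 commits.

7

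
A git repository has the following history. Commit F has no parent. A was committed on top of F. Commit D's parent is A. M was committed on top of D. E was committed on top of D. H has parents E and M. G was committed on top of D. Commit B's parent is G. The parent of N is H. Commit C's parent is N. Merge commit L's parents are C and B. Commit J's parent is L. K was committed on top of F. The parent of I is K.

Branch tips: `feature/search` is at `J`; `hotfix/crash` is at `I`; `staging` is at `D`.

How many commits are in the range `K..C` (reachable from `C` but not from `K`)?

Reachable from C: {A, C, D, E, F, H, M, N}.
Reachable from K: {F, K}.
In C's history but not K's: {A, C, D, E, H, M, N} — 7 commits.

7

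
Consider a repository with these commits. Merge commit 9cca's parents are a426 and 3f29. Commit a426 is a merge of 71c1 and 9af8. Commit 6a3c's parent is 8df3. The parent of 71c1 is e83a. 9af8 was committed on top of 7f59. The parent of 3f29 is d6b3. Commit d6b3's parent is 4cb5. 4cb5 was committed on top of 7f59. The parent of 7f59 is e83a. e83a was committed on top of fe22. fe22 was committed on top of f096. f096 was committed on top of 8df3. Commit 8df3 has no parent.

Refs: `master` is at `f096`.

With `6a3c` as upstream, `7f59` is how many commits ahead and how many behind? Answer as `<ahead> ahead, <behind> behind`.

4 ahead, 1 behind

Reachable from 7f59: {7f59, 8df3, e83a, f096, fe22}.
Reachable from 6a3c: {6a3c, 8df3}.
Only in 7f59's history (ahead): {7f59, e83a, f096, fe22} — 4.
Only in 6a3c's history (behind): {6a3c} — 1.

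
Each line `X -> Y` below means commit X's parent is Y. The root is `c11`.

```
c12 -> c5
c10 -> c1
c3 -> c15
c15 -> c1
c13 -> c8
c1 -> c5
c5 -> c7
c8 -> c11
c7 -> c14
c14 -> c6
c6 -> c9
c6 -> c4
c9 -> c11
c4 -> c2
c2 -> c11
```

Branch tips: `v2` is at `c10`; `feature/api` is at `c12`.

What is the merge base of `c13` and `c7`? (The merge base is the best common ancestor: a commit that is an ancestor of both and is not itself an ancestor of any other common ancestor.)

Ancestors of c13: {c11, c13, c8}.
Ancestors of c7: {c11, c14, c2, c4, c6, c7, c9}.
Common ancestors: {c11}.
The only common ancestor is c11, so it is the merge base.

c11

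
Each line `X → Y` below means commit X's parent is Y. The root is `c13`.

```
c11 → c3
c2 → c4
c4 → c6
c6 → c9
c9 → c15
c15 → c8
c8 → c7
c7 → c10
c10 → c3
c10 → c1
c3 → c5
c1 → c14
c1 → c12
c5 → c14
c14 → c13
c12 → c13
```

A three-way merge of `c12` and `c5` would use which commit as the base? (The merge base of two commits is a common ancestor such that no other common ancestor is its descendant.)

c13

Ancestors of c12: {c12, c13}.
Ancestors of c5: {c13, c14, c5}.
Common ancestors: {c13}.
The only common ancestor is c13, so it is the merge base.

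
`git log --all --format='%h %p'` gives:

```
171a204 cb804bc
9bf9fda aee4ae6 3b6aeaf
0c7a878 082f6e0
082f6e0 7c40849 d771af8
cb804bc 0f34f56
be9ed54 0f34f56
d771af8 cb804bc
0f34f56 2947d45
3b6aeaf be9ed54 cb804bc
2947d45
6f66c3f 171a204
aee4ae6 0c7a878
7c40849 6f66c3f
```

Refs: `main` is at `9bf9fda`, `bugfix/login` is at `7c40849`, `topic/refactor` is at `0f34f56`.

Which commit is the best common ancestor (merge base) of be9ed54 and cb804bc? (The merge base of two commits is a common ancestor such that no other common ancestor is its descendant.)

Ancestors of be9ed54: {0f34f56, 2947d45, be9ed54}.
Ancestors of cb804bc: {0f34f56, 2947d45, cb804bc}.
Common ancestors: {0f34f56, 2947d45}.
Among these, 0f34f56 is not an ancestor of any other common ancestor — it is the merge base.

0f34f56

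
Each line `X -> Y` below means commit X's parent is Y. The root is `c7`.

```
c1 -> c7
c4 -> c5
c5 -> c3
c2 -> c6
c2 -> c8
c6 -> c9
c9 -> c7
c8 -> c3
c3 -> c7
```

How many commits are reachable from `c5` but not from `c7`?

Reachable from c5: {c3, c5, c7}.
Reachable from c7: {c7}.
In c5's history but not c7's: {c3, c5} — 2 commits.

2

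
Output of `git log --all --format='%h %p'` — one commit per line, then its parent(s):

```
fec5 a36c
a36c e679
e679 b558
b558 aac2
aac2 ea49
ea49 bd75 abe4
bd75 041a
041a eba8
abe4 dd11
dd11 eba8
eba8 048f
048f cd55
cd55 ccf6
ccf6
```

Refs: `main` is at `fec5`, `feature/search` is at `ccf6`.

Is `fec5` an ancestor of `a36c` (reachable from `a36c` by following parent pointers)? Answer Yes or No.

No

Ancestors of a36c: {041a, 048f, a36c, aac2, abe4, b558, bd75, ccf6, cd55, dd11, e679, ea49, eba8}.
fec5 is not in that set, so it is not an ancestor of a36c.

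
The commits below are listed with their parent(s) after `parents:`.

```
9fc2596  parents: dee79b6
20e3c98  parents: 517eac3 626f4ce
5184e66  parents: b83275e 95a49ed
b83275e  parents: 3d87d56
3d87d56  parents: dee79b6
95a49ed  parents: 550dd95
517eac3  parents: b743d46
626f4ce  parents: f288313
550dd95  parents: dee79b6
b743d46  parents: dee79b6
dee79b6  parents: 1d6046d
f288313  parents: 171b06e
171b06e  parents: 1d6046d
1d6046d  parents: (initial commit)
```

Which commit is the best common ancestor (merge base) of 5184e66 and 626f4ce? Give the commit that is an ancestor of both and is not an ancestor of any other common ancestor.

1d6046d

Ancestors of 5184e66: {1d6046d, 3d87d56, 5184e66, 550dd95, 95a49ed, b83275e, dee79b6}.
Ancestors of 626f4ce: {171b06e, 1d6046d, 626f4ce, f288313}.
Common ancestors: {1d6046d}.
The only common ancestor is 1d6046d, so it is the merge base.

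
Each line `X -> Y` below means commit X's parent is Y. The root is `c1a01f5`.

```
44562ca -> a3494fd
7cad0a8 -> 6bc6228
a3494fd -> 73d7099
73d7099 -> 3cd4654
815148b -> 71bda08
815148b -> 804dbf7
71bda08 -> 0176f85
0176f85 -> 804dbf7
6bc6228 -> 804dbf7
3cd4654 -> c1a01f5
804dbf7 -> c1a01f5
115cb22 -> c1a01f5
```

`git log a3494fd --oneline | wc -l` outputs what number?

4

Walking parent pointers from a3494fd: reachable set = {3cd4654, 73d7099, a3494fd, c1a01f5}.
That is 4 commits.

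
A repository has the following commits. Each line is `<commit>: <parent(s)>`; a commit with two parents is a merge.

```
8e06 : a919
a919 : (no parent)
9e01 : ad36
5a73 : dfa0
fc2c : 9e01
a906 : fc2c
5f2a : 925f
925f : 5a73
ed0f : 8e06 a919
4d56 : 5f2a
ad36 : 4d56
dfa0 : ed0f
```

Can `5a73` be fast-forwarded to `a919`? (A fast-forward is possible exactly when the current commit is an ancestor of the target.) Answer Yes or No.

A fast-forward from 5a73 to a919 is possible iff 5a73 is an ancestor of a919.
Ancestors of a919: {a919}.
5a73 is not among them, so fast-forward is not possible.

No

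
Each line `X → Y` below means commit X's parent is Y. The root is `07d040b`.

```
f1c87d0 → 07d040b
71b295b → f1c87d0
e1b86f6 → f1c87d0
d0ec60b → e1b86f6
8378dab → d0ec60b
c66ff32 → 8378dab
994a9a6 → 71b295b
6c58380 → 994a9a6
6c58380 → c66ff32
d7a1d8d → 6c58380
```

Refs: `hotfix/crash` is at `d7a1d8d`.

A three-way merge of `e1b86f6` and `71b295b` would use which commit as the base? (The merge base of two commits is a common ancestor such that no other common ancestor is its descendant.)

f1c87d0

Ancestors of e1b86f6: {07d040b, e1b86f6, f1c87d0}.
Ancestors of 71b295b: {07d040b, 71b295b, f1c87d0}.
Common ancestors: {07d040b, f1c87d0}.
Among these, f1c87d0 is not an ancestor of any other common ancestor — it is the merge base.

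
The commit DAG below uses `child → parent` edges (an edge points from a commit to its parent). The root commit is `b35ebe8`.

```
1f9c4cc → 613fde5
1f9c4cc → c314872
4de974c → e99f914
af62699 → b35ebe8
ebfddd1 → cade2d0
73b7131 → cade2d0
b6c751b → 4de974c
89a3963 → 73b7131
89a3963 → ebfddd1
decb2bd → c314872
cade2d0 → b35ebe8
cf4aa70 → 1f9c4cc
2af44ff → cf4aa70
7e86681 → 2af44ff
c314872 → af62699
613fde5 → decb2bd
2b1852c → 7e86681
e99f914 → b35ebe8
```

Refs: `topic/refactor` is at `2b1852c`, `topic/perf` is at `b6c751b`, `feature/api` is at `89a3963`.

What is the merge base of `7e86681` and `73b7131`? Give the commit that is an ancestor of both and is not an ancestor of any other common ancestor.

b35ebe8

Ancestors of 7e86681: {1f9c4cc, 2af44ff, 613fde5, 7e86681, af62699, b35ebe8, c314872, cf4aa70, decb2bd}.
Ancestors of 73b7131: {73b7131, b35ebe8, cade2d0}.
Common ancestors: {b35ebe8}.
The only common ancestor is b35ebe8, so it is the merge base.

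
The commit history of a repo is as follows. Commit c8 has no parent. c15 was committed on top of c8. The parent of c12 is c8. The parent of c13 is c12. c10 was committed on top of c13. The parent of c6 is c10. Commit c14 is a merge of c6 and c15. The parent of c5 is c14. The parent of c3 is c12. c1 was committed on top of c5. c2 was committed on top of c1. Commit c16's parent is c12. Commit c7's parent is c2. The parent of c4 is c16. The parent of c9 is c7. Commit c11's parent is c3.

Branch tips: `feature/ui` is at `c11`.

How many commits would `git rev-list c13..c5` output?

5

Reachable from c5: {c10, c12, c13, c14, c15, c5, c6, c8}.
Reachable from c13: {c12, c13, c8}.
In c5's history but not c13's: {c10, c14, c15, c5, c6} — 5 commits.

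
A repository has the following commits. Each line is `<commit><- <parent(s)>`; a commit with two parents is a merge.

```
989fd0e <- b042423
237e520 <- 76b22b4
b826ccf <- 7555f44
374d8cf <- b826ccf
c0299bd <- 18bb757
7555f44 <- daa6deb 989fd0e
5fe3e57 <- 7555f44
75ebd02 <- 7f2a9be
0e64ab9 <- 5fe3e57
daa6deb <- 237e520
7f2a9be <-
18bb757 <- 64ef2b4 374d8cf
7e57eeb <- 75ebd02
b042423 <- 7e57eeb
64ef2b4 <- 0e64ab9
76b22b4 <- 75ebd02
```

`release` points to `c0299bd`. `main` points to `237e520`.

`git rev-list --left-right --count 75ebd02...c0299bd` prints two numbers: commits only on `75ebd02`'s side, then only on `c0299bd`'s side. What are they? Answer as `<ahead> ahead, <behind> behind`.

Reachable from 75ebd02: {75ebd02, 7f2a9be}.
Reachable from c0299bd: {0e64ab9, 18bb757, 237e520, 374d8cf, 5fe3e57, 64ef2b4, 7555f44, 75ebd02, 76b22b4, 7e57eeb, 7f2a9be, 989fd0e, b042423, b826ccf, c0299bd, daa6deb}.
Only in 75ebd02's history (ahead): {} — 0.
Only in c0299bd's history (behind): {0e64ab9, 18bb757, 237e520, 374d8cf, 5fe3e57, 64ef2b4, 7555f44, 76b22b4, 7e57eeb, 989fd0e, b042423, b826ccf, c0299bd, daa6deb} — 14.

0 ahead, 14 behind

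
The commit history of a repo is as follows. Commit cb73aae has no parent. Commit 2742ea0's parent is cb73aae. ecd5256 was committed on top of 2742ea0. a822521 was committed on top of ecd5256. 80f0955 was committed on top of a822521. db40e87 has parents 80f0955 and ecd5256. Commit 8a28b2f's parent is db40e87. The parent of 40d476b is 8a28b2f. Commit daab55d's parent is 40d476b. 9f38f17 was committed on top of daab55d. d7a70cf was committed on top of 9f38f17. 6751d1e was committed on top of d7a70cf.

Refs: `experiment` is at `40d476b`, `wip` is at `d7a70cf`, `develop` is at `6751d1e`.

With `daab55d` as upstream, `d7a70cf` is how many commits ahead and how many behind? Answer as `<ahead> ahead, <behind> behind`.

Reachable from d7a70cf: {2742ea0, 40d476b, 80f0955, 8a28b2f, 9f38f17, a822521, cb73aae, d7a70cf, daab55d, db40e87, ecd5256}.
Reachable from daab55d: {2742ea0, 40d476b, 80f0955, 8a28b2f, a822521, cb73aae, daab55d, db40e87, ecd5256}.
Only in d7a70cf's history (ahead): {9f38f17, d7a70cf} — 2.
Only in daab55d's history (behind): {} — 0.

2 ahead, 0 behind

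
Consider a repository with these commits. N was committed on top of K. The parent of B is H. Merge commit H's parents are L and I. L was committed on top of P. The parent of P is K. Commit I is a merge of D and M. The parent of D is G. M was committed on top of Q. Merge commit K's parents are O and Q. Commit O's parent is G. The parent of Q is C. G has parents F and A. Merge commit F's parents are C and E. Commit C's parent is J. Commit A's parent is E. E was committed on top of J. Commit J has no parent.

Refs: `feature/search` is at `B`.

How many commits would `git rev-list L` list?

Walking parent pointers from L: reachable set = {A, C, E, F, G, J, K, L, O, P, Q}.
That is 11 commits.

11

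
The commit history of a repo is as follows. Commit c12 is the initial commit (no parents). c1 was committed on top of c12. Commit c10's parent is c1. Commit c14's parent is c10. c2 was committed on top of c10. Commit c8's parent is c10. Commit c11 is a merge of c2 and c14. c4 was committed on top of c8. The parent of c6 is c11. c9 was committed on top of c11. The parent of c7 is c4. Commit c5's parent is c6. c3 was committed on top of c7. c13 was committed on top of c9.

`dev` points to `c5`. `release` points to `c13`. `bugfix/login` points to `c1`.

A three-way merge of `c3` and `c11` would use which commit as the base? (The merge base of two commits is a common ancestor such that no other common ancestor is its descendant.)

c10

Ancestors of c3: {c1, c10, c12, c3, c4, c7, c8}.
Ancestors of c11: {c1, c10, c11, c12, c14, c2}.
Common ancestors: {c1, c10, c12}.
Among these, c10 is not an ancestor of any other common ancestor — it is the merge base.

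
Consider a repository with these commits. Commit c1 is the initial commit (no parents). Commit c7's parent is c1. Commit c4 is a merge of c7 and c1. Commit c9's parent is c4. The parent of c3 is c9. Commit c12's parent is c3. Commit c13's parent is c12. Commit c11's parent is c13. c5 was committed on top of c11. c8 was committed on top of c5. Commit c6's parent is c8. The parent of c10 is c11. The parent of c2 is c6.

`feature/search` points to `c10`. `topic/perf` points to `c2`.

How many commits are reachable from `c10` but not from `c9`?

5

Reachable from c10: {c1, c10, c11, c12, c13, c3, c4, c7, c9}.
Reachable from c9: {c1, c4, c7, c9}.
In c10's history but not c9's: {c10, c11, c12, c13, c3} — 5 commits.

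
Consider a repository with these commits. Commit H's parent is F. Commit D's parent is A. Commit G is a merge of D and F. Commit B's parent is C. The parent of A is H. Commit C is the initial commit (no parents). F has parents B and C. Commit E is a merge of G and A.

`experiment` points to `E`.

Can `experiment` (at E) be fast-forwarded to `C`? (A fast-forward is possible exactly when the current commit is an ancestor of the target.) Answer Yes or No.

No

A fast-forward from E to C is possible iff E is an ancestor of C.
Ancestors of C: {C}.
E is not among them, so fast-forward is not possible.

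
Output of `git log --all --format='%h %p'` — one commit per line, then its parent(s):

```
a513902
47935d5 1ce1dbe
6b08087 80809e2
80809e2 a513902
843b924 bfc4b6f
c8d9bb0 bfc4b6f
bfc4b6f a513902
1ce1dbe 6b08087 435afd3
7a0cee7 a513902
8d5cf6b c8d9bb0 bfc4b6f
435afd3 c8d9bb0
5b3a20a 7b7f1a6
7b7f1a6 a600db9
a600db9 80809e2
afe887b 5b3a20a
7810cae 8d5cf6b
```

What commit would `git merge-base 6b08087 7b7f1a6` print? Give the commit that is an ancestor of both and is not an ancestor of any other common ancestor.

80809e2

Ancestors of 6b08087: {6b08087, 80809e2, a513902}.
Ancestors of 7b7f1a6: {7b7f1a6, 80809e2, a513902, a600db9}.
Common ancestors: {80809e2, a513902}.
Among these, 80809e2 is not an ancestor of any other common ancestor — it is the merge base.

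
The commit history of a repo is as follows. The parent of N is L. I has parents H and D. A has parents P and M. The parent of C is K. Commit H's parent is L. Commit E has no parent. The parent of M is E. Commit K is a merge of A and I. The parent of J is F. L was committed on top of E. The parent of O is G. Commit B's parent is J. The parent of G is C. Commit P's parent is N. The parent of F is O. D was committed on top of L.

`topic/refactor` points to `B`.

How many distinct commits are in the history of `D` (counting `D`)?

Walking parent pointers from D: reachable set = {D, E, L}.
That is 3 commits.

3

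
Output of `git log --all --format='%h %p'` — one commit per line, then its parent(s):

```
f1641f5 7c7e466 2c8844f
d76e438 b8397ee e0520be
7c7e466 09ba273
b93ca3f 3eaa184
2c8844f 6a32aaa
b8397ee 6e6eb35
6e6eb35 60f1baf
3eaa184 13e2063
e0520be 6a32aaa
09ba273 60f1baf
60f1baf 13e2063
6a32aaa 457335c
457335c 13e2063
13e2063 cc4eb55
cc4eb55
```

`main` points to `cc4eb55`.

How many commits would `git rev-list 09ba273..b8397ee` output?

Reachable from b8397ee: {13e2063, 60f1baf, 6e6eb35, b8397ee, cc4eb55}.
Reachable from 09ba273: {09ba273, 13e2063, 60f1baf, cc4eb55}.
In b8397ee's history but not 09ba273's: {6e6eb35, b8397ee} — 2 commits.

2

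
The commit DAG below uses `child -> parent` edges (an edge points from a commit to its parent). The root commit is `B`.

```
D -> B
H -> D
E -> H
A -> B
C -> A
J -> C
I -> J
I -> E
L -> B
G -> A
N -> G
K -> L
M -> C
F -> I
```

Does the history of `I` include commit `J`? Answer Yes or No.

Ancestors of I (commits reachable by following parents): {A, B, C, D, E, H, I, J}.
J is in that set, so it is an ancestor of I.

Yes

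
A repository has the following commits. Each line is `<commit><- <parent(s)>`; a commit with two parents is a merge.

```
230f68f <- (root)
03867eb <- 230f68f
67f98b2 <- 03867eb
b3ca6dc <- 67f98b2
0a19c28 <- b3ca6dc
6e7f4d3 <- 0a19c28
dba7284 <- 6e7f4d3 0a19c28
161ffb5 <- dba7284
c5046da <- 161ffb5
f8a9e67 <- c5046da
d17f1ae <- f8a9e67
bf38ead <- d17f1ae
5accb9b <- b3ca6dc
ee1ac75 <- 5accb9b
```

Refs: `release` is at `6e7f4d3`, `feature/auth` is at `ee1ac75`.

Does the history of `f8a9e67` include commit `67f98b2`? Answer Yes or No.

Ancestors of f8a9e67 (commits reachable by following parents): {03867eb, 0a19c28, 161ffb5, 230f68f, 67f98b2, 6e7f4d3, b3ca6dc, c5046da, dba7284, f8a9e67}.
67f98b2 is in that set, so it is an ancestor of f8a9e67.

Yes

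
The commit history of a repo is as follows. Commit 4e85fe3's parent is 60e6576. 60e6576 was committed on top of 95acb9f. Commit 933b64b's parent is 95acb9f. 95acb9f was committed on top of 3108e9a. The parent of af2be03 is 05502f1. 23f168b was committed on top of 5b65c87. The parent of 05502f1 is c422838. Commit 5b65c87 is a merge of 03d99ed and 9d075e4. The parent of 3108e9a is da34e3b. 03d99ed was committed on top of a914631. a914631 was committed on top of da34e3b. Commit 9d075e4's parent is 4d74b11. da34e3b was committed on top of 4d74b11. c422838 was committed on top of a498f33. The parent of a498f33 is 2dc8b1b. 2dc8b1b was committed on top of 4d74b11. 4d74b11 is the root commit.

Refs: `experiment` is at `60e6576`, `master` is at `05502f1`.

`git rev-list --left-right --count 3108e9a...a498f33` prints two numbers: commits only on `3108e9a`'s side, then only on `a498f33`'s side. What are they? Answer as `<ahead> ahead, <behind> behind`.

2 ahead, 2 behind

Reachable from 3108e9a: {3108e9a, 4d74b11, da34e3b}.
Reachable from a498f33: {2dc8b1b, 4d74b11, a498f33}.
Only in 3108e9a's history (ahead): {3108e9a, da34e3b} — 2.
Only in a498f33's history (behind): {2dc8b1b, a498f33} — 2.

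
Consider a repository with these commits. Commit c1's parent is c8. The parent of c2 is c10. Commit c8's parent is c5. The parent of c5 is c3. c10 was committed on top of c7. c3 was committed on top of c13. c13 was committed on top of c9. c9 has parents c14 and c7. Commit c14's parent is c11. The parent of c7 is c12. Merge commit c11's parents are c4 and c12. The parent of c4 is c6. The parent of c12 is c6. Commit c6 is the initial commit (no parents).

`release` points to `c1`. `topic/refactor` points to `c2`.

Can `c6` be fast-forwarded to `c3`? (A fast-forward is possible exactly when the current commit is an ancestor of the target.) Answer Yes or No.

A fast-forward from c6 to c3 is possible iff c6 is an ancestor of c3.
Ancestors of c3: {c11, c12, c13, c14, c3, c4, c6, c7, c9}.
c6 is among them, so fast-forward is possible.

Yes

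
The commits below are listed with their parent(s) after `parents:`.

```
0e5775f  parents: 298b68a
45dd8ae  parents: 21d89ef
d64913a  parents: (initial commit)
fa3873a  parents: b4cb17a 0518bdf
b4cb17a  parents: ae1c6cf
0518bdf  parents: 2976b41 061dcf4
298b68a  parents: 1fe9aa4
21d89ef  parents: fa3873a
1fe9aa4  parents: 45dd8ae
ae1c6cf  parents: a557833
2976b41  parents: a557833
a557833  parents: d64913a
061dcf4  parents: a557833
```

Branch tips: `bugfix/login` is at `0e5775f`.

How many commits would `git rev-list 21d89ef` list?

9

Walking parent pointers from 21d89ef: reachable set = {0518bdf, 061dcf4, 21d89ef, 2976b41, a557833, ae1c6cf, b4cb17a, d64913a, fa3873a}.
That is 9 commits.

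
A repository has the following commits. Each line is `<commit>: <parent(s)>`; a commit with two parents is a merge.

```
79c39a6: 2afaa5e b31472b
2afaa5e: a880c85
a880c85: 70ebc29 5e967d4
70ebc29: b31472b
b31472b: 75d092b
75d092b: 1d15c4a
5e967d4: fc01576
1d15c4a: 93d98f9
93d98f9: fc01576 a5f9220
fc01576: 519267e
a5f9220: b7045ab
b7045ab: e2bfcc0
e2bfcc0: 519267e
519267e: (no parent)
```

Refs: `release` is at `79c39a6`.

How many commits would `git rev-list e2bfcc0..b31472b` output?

Reachable from b31472b: {1d15c4a, 519267e, 75d092b, 93d98f9, a5f9220, b31472b, b7045ab, e2bfcc0, fc01576}.
Reachable from e2bfcc0: {519267e, e2bfcc0}.
In b31472b's history but not e2bfcc0's: {1d15c4a, 75d092b, 93d98f9, a5f9220, b31472b, b7045ab, fc01576} — 7 commits.

7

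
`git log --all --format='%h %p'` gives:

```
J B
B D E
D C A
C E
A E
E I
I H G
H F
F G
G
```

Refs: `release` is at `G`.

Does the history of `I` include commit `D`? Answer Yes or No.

No

Ancestors of I: {F, G, H, I}.
D is not in that set, so it is not an ancestor of I.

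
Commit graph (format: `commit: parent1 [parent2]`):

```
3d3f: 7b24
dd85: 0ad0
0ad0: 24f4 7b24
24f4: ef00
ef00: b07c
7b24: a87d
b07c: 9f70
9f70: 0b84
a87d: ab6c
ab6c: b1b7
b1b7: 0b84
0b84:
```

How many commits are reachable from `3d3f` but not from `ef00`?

Reachable from 3d3f: {0b84, 3d3f, 7b24, a87d, ab6c, b1b7}.
Reachable from ef00: {0b84, 9f70, b07c, ef00}.
In 3d3f's history but not ef00's: {3d3f, 7b24, a87d, ab6c, b1b7} — 5 commits.

5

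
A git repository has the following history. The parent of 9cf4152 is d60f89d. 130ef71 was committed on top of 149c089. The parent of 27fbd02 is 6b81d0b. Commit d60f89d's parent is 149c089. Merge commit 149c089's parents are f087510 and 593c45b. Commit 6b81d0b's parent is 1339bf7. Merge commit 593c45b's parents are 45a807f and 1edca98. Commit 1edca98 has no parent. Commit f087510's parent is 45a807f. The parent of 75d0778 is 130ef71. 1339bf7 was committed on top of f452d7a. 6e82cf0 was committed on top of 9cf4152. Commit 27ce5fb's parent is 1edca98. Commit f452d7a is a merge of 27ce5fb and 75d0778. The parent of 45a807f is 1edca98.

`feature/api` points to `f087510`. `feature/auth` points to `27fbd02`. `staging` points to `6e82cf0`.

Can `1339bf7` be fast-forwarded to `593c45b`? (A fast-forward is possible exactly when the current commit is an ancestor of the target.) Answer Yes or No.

A fast-forward from 1339bf7 to 593c45b is possible iff 1339bf7 is an ancestor of 593c45b.
Ancestors of 593c45b: {1edca98, 45a807f, 593c45b}.
1339bf7 is not among them, so fast-forward is not possible.

No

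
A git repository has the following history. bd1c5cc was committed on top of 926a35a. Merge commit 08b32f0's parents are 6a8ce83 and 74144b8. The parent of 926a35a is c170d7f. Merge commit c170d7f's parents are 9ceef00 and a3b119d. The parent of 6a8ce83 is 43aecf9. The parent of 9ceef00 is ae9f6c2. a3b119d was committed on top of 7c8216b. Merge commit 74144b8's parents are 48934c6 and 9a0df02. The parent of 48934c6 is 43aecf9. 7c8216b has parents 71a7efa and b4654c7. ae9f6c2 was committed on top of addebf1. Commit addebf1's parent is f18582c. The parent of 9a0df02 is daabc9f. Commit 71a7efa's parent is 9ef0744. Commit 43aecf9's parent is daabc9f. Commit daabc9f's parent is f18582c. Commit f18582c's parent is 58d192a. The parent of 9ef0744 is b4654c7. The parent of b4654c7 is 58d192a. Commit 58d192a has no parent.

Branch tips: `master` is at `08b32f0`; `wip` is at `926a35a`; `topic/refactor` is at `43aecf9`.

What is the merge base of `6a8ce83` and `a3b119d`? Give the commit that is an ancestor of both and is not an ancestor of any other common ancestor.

58d192a

Ancestors of 6a8ce83: {43aecf9, 58d192a, 6a8ce83, daabc9f, f18582c}.
Ancestors of a3b119d: {58d192a, 71a7efa, 7c8216b, 9ef0744, a3b119d, b4654c7}.
Common ancestors: {58d192a}.
The only common ancestor is 58d192a, so it is the merge base.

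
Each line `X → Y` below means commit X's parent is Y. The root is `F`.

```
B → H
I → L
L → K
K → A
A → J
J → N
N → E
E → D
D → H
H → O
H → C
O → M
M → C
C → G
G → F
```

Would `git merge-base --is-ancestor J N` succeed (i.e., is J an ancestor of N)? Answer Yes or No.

No

Ancestors of N: {C, D, E, F, G, H, M, N, O}.
J is not in that set, so it is not an ancestor of N.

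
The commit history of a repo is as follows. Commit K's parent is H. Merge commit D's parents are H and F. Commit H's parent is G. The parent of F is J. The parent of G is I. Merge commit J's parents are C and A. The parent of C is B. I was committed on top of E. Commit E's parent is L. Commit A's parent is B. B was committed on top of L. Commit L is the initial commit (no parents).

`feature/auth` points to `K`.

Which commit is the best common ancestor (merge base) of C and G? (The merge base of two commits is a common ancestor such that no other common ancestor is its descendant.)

Ancestors of C: {B, C, L}.
Ancestors of G: {E, G, I, L}.
Common ancestors: {L}.
The only common ancestor is L, so it is the merge base.

L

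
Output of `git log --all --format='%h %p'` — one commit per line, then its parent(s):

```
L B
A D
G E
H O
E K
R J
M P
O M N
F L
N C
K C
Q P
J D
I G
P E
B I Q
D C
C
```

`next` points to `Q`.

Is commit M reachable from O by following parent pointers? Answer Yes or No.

Ancestors of O (commits reachable by following parents): {C, E, K, M, N, O, P}.
M is in that set, so it is an ancestor of O.

Yes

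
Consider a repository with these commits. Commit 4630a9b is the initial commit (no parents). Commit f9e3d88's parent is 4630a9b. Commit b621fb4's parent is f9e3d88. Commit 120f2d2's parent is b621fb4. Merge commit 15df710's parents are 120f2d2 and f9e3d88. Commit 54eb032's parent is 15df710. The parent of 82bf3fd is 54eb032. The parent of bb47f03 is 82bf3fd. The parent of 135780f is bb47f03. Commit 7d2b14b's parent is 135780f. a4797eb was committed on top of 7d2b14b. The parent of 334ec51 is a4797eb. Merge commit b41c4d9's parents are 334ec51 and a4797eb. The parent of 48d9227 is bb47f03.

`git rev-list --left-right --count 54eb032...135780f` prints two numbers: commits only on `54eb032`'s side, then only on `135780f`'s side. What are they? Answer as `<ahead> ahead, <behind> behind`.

Reachable from 54eb032: {120f2d2, 15df710, 4630a9b, 54eb032, b621fb4, f9e3d88}.
Reachable from 135780f: {120f2d2, 135780f, 15df710, 4630a9b, 54eb032, 82bf3fd, b621fb4, bb47f03, f9e3d88}.
Only in 54eb032's history (ahead): {} — 0.
Only in 135780f's history (behind): {135780f, 82bf3fd, bb47f03} — 3.

0 ahead, 3 behind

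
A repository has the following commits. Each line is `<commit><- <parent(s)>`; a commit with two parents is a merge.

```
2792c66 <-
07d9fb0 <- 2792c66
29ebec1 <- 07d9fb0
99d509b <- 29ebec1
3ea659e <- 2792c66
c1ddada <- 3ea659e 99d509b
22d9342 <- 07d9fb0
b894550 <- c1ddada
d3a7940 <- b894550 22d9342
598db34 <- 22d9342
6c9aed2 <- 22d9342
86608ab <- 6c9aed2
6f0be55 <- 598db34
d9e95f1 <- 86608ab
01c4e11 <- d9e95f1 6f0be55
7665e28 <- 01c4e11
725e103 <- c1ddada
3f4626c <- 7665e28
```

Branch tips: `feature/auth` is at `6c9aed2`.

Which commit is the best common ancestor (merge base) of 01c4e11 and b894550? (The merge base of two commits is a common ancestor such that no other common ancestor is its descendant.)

Ancestors of 01c4e11: {01c4e11, 07d9fb0, 22d9342, 2792c66, 598db34, 6c9aed2, 6f0be55, 86608ab, d9e95f1}.
Ancestors of b894550: {07d9fb0, 2792c66, 29ebec1, 3ea659e, 99d509b, b894550, c1ddada}.
Common ancestors: {07d9fb0, 2792c66}.
Among these, 07d9fb0 is not an ancestor of any other common ancestor — it is the merge base.

07d9fb0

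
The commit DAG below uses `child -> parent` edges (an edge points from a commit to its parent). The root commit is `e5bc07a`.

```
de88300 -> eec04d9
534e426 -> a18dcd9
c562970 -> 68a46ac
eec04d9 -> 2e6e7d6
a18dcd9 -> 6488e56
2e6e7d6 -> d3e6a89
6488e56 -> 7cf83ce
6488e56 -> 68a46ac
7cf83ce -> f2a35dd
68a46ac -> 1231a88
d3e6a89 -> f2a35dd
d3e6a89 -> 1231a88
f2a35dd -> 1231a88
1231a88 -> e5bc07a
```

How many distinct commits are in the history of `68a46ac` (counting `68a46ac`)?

Walking parent pointers from 68a46ac: reachable set = {1231a88, 68a46ac, e5bc07a}.
That is 3 commits.

3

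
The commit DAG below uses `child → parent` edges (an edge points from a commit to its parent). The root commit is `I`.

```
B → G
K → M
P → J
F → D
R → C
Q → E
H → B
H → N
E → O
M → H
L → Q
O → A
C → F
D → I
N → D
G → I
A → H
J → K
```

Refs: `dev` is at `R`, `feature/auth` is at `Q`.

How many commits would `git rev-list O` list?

8

Walking parent pointers from O: reachable set = {A, B, D, G, H, I, N, O}.
That is 8 commits.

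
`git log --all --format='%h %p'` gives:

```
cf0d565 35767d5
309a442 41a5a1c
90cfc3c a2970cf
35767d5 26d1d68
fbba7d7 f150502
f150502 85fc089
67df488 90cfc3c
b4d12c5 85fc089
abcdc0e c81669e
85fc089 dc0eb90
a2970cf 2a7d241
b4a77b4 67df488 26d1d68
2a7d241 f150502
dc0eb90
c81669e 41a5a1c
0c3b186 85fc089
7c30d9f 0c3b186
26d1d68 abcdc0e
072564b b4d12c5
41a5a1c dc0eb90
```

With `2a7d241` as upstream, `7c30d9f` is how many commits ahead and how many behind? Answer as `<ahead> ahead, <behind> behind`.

2 ahead, 2 behind

Reachable from 7c30d9f: {0c3b186, 7c30d9f, 85fc089, dc0eb90}.
Reachable from 2a7d241: {2a7d241, 85fc089, dc0eb90, f150502}.
Only in 7c30d9f's history (ahead): {0c3b186, 7c30d9f} — 2.
Only in 2a7d241's history (behind): {2a7d241, f150502} — 2.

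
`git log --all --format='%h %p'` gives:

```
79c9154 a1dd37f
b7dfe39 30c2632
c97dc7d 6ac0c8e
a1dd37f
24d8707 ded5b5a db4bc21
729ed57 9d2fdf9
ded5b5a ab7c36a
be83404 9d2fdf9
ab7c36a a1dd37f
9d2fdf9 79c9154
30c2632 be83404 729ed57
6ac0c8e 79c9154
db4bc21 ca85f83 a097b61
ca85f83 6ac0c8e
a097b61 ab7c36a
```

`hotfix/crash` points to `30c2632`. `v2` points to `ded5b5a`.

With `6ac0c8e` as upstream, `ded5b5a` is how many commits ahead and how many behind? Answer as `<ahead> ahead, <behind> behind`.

Reachable from ded5b5a: {a1dd37f, ab7c36a, ded5b5a}.
Reachable from 6ac0c8e: {6ac0c8e, 79c9154, a1dd37f}.
Only in ded5b5a's history (ahead): {ab7c36a, ded5b5a} — 2.
Only in 6ac0c8e's history (behind): {6ac0c8e, 79c9154} — 2.

2 ahead, 2 behind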